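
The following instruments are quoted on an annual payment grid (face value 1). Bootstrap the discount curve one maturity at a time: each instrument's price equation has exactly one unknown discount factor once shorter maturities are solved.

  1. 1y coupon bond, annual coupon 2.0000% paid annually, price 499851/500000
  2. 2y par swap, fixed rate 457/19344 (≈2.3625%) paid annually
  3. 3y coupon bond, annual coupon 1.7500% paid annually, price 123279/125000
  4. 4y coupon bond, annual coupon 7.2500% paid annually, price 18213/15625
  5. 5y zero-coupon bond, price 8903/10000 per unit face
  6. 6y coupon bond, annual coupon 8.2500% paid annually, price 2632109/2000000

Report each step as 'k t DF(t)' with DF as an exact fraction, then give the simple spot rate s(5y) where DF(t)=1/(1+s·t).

1 1 9801/10000
2 2 9543/10000
3 3 117/125
4 4 558/625
5 5 8903/10000
6 6 8611/10000
s(5y) = (1/(8903/10000) − 1)/(5) = 1097/44515 ≈ 2.4643%

step 1 [1y] bond c/1=1/50: DF=(499851/500000 − 1/50·(0))/(1+1/50) = 9801/10000 ≈ 0.980100
step 2 [2y] swap r/1=457/19344: DF=(1 − 457/19344·(0.980100))/(1+457/19344) = 9543/10000 ≈ 0.954300
step 3 [3y] bond c/1=7/400: DF=(123279/125000 − 7/400·(0.980100+0.954300))/(1+7/400) = 117/125 ≈ 0.936000
step 4 [4y] bond c/1=29/400: DF=(18213/15625 − 29/400·(0.980100+0.954300+0.936000))/(1+29/400) = 558/625 ≈ 0.892800
step 5 [5y] zero: DF = P = 8903/10000 ≈ 0.890300
step 6 [6y] bond c/1=33/400: DF=(2632109/2000000 − 33/400·(0.980100+0.954300+0.936000+0.892800+0.890300))/(1+33/400) = 8611/10000 ≈ 0.861100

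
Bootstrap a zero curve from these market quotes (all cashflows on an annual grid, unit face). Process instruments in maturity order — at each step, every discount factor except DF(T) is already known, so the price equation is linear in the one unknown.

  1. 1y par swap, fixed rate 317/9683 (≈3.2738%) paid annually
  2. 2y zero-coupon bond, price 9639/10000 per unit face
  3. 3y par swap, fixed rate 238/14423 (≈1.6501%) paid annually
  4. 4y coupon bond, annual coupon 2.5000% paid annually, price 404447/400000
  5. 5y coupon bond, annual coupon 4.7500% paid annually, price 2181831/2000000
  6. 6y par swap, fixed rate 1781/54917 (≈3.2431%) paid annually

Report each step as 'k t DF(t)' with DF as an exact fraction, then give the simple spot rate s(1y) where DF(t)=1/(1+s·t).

1 1 9683/10000
2 2 9639/10000
3 3 2381/2500
4 4 9161/10000
5 5 8691/10000
6 6 8219/10000
s(1y) = (1/(9683/10000) − 1)/(1) = 317/9683 ≈ 3.2738%

step 1 [1y] swap r/1=317/9683: DF=(1 − 317/9683·(0))/(1+317/9683) = 9683/10000 ≈ 0.968300
step 2 [2y] zero: DF = P = 9639/10000 ≈ 0.963900
step 3 [3y] swap r/1=238/14423: DF=(1 − 238/14423·(0.968300+0.963900))/(1+238/14423) = 2381/2500 ≈ 0.952400
step 4 [4y] bond c/1=1/40: DF=(404447/400000 − 1/40·(0.968300+0.963900+0.952400))/(1+1/40) = 9161/10000 ≈ 0.916100
step 5 [5y] bond c/1=19/400: DF=(2181831/2000000 − 19/400·(0.968300+0.963900+0.952400+0.916100))/(1+19/400) = 8691/10000 ≈ 0.869100
step 6 [6y] swap r/1=1781/54917: DF=(1 − 1781/54917·(0.968300+0.963900+0.952400+0.916100+0.869100))/(1+1781/54917) = 8219/10000 ≈ 0.821900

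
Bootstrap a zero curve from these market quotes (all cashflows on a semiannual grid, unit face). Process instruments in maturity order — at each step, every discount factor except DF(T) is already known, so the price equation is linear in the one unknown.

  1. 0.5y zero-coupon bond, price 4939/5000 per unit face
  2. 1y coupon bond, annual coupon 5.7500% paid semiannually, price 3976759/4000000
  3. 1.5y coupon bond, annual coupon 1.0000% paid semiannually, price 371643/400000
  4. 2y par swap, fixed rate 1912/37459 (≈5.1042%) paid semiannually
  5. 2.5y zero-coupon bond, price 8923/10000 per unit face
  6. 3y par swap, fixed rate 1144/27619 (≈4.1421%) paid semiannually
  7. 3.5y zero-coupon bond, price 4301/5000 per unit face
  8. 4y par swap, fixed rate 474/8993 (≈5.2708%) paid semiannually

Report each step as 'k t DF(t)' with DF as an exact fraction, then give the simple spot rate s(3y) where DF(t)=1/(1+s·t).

1 1/2 4939/5000
2 1 2347/2500
3 3/2 9149/10000
4 2 2261/2500
5 5/2 8923/10000
6 3 1107/1250
7 7/2 4301/5000
8 4 1013/1250
s(3y) = (1/(1107/1250) − 1)/(3) = 143/3321 ≈ 4.3059%

step 1 [0.5y] zero: DF = P = 4939/5000 ≈ 0.987800
step 2 [1y] bond c/2=23/800: DF=(3976759/4000000 − 23/800·(0.987800))/(1+23/800) = 2347/2500 ≈ 0.938800
step 3 [1.5y] bond c/2=1/200: DF=(371643/400000 − 1/200·(0.987800+0.938800))/(1+1/200) = 9149/10000 ≈ 0.914900
step 4 [2y] swap r/2=956/37459: DF=(1 − 956/37459·(0.987800+0.938800+0.914900))/(1+956/37459) = 2261/2500 ≈ 0.904400
step 5 [2.5y] zero: DF = P = 8923/10000 ≈ 0.892300
step 6 [3y] swap r/2=572/27619: DF=(1 − 572/27619·(0.987800+0.938800+0.914900+0.904400+0.892300))/(1+572/27619) = 1107/1250 ≈ 0.885600
step 7 [3.5y] zero: DF = P = 4301/5000 ≈ 0.860200
step 8 [4y] swap r/2=237/8993: DF=(1 − 237/8993·(0.987800+0.938800+0.914900+0.904400+0.892300+0.885600+0.860200))/(1+237/8993) = 1013/1250 ≈ 0.810400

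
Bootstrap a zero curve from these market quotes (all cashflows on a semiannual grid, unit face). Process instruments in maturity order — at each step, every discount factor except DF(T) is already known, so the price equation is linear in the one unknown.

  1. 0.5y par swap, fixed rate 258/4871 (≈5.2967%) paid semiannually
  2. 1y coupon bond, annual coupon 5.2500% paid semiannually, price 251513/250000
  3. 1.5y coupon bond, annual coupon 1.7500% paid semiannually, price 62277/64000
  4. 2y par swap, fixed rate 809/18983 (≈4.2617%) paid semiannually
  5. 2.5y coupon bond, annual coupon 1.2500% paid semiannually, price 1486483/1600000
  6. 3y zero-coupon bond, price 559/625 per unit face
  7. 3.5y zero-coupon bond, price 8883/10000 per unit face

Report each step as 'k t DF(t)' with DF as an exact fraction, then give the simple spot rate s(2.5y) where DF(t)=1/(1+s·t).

step 1 [0.5y] swap r/2=129/4871: DF=(1 − 129/4871·(0))/(1+129/4871) = 4871/5000 ≈ 0.974200
step 2 [1y] bond c/2=21/800: DF=(251513/250000 − 21/800·(0.974200))/(1+21/800) = 4777/5000 ≈ 0.955400
step 3 [1.5y] bond c/2=7/800: DF=(62277/64000 − 7/800·(0.974200+0.955400))/(1+7/800) = 9479/10000 ≈ 0.947900
step 4 [2y] swap r/2=809/37966: DF=(1 − 809/37966·(0.974200+0.955400+0.947900))/(1+809/37966) = 9191/10000 ≈ 0.919100
step 5 [2.5y] bond c/2=1/160: DF=(1486483/1600000 − 1/160·(0.974200+0.955400+0.947900+0.919100))/(1+1/160) = 8997/10000 ≈ 0.899700
step 6 [3y] zero: DF = P = 559/625 ≈ 0.894400
step 7 [3.5y] zero: DF = P = 8883/10000 ≈ 0.888300

1 1/2 4871/5000
2 1 4777/5000
3 3/2 9479/10000
4 2 9191/10000
5 5/2 8997/10000
6 3 559/625
7 7/2 8883/10000
s(2.5y) = (1/(8997/10000) − 1)/(5/2) = 2006/44985 ≈ 4.4593%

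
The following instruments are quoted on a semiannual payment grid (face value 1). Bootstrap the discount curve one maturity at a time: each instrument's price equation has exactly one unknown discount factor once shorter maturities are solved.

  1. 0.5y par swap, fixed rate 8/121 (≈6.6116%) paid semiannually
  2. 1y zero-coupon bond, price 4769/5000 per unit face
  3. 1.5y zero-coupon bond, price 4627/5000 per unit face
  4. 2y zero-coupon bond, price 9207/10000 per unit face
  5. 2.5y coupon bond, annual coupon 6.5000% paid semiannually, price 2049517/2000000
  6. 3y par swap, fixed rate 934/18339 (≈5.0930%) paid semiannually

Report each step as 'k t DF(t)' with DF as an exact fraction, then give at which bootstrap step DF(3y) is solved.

1 1/2 121/125
2 1 4769/5000
3 3/2 4627/5000
4 2 9207/10000
5 5/2 8739/10000
6 3 8599/10000
DF(3y) is solved at step 6

step 1 [0.5y] swap r/2=4/121: DF=(1 − 4/121·(0))/(1+4/121) = 121/125 ≈ 0.968000
step 2 [1y] zero: DF = P = 4769/5000 ≈ 0.953800
step 3 [1.5y] zero: DF = P = 4627/5000 ≈ 0.925400
step 4 [2y] zero: DF = P = 9207/10000 ≈ 0.920700
step 5 [2.5y] bond c/2=13/400: DF=(2049517/2000000 − 13/400·(0.968000+0.953800+0.925400+0.920700))/(1+13/400) = 8739/10000 ≈ 0.873900
step 6 [3y] swap r/2=467/18339: DF=(1 − 467/18339·(0.968000+0.953800+0.925400+0.920700+0.873900))/(1+467/18339) = 8599/10000 ≈ 0.859900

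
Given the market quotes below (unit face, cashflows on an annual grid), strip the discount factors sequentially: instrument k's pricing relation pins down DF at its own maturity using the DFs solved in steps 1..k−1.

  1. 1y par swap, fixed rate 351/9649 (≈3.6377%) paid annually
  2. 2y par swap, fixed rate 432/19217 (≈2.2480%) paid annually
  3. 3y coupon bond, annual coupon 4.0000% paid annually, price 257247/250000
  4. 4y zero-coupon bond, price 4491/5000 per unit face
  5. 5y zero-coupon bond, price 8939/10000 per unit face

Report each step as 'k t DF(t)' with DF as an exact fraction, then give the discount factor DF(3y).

step 1 [1y] swap r/1=351/9649: DF=(1 − 351/9649·(0))/(1+351/9649) = 9649/10000 ≈ 0.964900
step 2 [2y] swap r/1=432/19217: DF=(1 − 432/19217·(0.964900))/(1+432/19217) = 598/625 ≈ 0.956800
step 3 [3y] bond c/1=1/25: DF=(257247/250000 − 1/25·(0.964900+0.956800))/(1+1/25) = 1831/2000 ≈ 0.915500
step 4 [4y] zero: DF = P = 4491/5000 ≈ 0.898200
step 5 [5y] zero: DF = P = 8939/10000 ≈ 0.893900

1 1 9649/10000
2 2 598/625
3 3 1831/2000
4 4 4491/5000
5 5 8939/10000
DF(3y) = 1831/2000 ≈ 0.915500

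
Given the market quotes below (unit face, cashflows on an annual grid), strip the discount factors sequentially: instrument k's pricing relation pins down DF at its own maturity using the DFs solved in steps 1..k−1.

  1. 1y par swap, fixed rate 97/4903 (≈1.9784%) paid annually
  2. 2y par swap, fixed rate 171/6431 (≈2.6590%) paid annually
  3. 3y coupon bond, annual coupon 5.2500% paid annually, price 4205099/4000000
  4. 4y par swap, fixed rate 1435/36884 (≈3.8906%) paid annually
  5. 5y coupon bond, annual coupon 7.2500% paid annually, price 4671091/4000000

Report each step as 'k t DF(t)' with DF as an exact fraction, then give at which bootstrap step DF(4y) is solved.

1 1 4903/5000
2 2 9487/10000
3 3 4513/5000
4 4 1713/2000
5 5 1679/2000
DF(4y) is solved at step 4

step 1 [1y] swap r/1=97/4903: DF=(1 − 97/4903·(0))/(1+97/4903) = 4903/5000 ≈ 0.980600
step 2 [2y] swap r/1=171/6431: DF=(1 − 171/6431·(0.980600))/(1+171/6431) = 9487/10000 ≈ 0.948700
step 3 [3y] bond c/1=21/400: DF=(4205099/4000000 − 21/400·(0.980600+0.948700))/(1+21/400) = 4513/5000 ≈ 0.902600
step 4 [4y] swap r/1=1435/36884: DF=(1 − 1435/36884·(0.980600+0.948700+0.902600))/(1+1435/36884) = 1713/2000 ≈ 0.856500
step 5 [5y] bond c/1=29/400: DF=(4671091/4000000 − 29/400·(0.980600+0.948700+0.902600+0.856500))/(1+29/400) = 1679/2000 ≈ 0.839500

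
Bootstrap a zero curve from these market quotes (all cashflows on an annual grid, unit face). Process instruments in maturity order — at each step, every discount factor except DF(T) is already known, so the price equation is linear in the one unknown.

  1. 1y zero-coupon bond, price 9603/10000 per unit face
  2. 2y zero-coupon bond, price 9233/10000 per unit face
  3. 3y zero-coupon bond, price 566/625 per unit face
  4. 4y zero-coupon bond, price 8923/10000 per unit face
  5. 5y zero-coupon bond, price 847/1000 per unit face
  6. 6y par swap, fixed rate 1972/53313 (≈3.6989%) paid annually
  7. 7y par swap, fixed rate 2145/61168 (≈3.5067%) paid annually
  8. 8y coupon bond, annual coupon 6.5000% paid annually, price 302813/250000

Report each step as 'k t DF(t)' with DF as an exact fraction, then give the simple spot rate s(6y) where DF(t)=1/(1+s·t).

step 1 [1y] zero: DF = P = 9603/10000 ≈ 0.960300
step 2 [2y] zero: DF = P = 9233/10000 ≈ 0.923300
step 3 [3y] zero: DF = P = 566/625 ≈ 0.905600
step 4 [4y] zero: DF = P = 8923/10000 ≈ 0.892300
step 5 [5y] zero: DF = P = 847/1000 ≈ 0.847000
step 6 [6y] swap r/1=1972/53313: DF=(1 − 1972/53313·(0.960300+0.923300+0.905600+0.892300+0.847000))/(1+1972/53313) = 2007/2500 ≈ 0.802800
step 7 [7y] swap r/1=2145/61168: DF=(1 − 2145/61168·(0.960300+0.923300+0.905600+0.892300+0.847000+0.802800))/(1+2145/61168) = 1571/2000 ≈ 0.785500
step 8 [8y] bond c/1=13/200: DF=(302813/250000 − 13/200·(0.960300+0.923300+0.905600+0.892300+0.847000+0.802800+0.785500))/(1+13/200) = 191/250 ≈ 0.764000

1 1 9603/10000
2 2 9233/10000
3 3 566/625
4 4 8923/10000
5 5 847/1000
6 6 2007/2500
7 7 1571/2000
8 8 191/250
s(6y) = (1/(2007/2500) − 1)/(6) = 493/12042 ≈ 4.0940%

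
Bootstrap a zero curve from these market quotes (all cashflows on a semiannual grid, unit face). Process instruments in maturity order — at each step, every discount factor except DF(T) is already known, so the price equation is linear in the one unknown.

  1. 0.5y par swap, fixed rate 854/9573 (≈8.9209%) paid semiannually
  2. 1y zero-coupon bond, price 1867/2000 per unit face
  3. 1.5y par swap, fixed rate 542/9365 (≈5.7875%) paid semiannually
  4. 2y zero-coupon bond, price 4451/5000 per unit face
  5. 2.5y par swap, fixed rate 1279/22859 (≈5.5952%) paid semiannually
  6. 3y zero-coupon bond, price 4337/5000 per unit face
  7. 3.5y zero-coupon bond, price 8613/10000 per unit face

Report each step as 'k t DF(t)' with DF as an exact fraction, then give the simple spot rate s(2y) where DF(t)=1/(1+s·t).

step 1 [0.5y] swap r/2=427/9573: DF=(1 − 427/9573·(0))/(1+427/9573) = 9573/10000 ≈ 0.957300
step 2 [1y] zero: DF = P = 1867/2000 ≈ 0.933500
step 3 [1.5y] swap r/2=271/9365: DF=(1 − 271/9365·(0.957300+0.933500))/(1+271/9365) = 9187/10000 ≈ 0.918700
step 4 [2y] zero: DF = P = 4451/5000 ≈ 0.890200
step 5 [2.5y] swap r/2=1279/45718: DF=(1 − 1279/45718·(0.957300+0.933500+0.918700+0.890200))/(1+1279/45718) = 8721/10000 ≈ 0.872100
step 6 [3y] zero: DF = P = 4337/5000 ≈ 0.867400
step 7 [3.5y] zero: DF = P = 8613/10000 ≈ 0.861300

1 1/2 9573/10000
2 1 1867/2000
3 3/2 9187/10000
4 2 4451/5000
5 5/2 8721/10000
6 3 4337/5000
7 7/2 8613/10000
s(2y) = (1/(4451/5000) − 1)/(2) = 549/8902 ≈ 6.1672%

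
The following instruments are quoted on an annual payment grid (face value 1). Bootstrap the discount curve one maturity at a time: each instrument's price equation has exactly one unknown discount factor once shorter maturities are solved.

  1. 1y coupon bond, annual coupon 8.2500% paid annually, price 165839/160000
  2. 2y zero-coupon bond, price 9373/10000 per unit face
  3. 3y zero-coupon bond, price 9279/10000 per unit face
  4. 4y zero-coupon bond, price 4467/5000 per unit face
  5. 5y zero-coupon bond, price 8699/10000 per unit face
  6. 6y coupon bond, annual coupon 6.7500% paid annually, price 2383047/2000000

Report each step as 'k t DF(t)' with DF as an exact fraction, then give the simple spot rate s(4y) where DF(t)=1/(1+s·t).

step 1 [1y] bond c/1=33/400: DF=(165839/160000 − 33/400·(0))/(1+33/400) = 383/400 ≈ 0.957500
step 2 [2y] zero: DF = P = 9373/10000 ≈ 0.937300
step 3 [3y] zero: DF = P = 9279/10000 ≈ 0.927900
step 4 [4y] zero: DF = P = 4467/5000 ≈ 0.893400
step 5 [5y] zero: DF = P = 8699/10000 ≈ 0.869900
step 6 [6y] bond c/1=27/400: DF=(2383047/2000000 − 27/400·(0.957500+0.937300+0.927900+0.893400+0.869900))/(1+27/400) = 4131/5000 ≈ 0.826200

1 1 383/400
2 2 9373/10000
3 3 9279/10000
4 4 4467/5000
5 5 8699/10000
6 6 4131/5000
s(4y) = (1/(4467/5000) − 1)/(4) = 533/17868 ≈ 2.9830%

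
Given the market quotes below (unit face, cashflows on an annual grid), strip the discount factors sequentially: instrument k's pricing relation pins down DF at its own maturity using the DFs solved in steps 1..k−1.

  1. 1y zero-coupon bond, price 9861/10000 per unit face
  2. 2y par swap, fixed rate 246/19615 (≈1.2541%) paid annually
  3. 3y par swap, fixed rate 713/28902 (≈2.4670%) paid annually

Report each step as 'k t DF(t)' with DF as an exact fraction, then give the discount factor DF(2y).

step 1 [1y] zero: DF = P = 9861/10000 ≈ 0.986100
step 2 [2y] swap r/1=246/19615: DF=(1 − 246/19615·(0.986100))/(1+246/19615) = 4877/5000 ≈ 0.975400
step 3 [3y] swap r/1=713/28902: DF=(1 − 713/28902·(0.986100+0.975400))/(1+713/28902) = 9287/10000 ≈ 0.928700

1 1 9861/10000
2 2 4877/5000
3 3 9287/10000
DF(2y) = 4877/5000 ≈ 0.975400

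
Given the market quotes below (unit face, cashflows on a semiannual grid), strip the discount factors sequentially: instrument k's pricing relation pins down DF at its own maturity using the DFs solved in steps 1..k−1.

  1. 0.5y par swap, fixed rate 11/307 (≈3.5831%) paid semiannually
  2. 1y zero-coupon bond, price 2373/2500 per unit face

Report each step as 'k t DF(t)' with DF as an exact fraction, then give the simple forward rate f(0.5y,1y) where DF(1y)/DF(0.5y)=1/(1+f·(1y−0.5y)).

1 1/2 614/625
2 1 2373/2500
f(0.5y,1y) = ((614/625)/(2373/2500) − 1)/(1/2) = 166/2373 ≈ 6.9954%

step 1 [0.5y] swap r/2=11/614: DF=(1 − 11/614·(0))/(1+11/614) = 614/625 ≈ 0.982400
step 2 [1y] zero: DF = P = 2373/2500 ≈ 0.949200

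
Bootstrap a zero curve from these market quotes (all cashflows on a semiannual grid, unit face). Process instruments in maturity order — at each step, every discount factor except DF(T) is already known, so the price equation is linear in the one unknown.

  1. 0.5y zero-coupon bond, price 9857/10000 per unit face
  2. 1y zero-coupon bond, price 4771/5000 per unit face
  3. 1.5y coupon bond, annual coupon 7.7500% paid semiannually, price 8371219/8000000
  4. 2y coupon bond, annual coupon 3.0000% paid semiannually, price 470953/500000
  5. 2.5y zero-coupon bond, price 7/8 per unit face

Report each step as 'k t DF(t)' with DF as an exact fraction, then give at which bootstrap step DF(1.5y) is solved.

step 1 [0.5y] zero: DF = P = 9857/10000 ≈ 0.985700
step 2 [1y] zero: DF = P = 4771/5000 ≈ 0.954200
step 3 [1.5y] bond c/2=31/800: DF=(8371219/8000000 − 31/800·(0.985700+0.954200))/(1+31/800) = 187/200 ≈ 0.935000
step 4 [2y] bond c/2=3/200: DF=(470953/500000 − 3/200·(0.985700+0.954200+0.935000))/(1+3/200) = 1771/2000 ≈ 0.885500
step 5 [2.5y] zero: DF = P = 7/8 ≈ 0.875000

1 1/2 9857/10000
2 1 4771/5000
3 3/2 187/200
4 2 1771/2000
5 5/2 7/8
DF(1.5y) is solved at step 3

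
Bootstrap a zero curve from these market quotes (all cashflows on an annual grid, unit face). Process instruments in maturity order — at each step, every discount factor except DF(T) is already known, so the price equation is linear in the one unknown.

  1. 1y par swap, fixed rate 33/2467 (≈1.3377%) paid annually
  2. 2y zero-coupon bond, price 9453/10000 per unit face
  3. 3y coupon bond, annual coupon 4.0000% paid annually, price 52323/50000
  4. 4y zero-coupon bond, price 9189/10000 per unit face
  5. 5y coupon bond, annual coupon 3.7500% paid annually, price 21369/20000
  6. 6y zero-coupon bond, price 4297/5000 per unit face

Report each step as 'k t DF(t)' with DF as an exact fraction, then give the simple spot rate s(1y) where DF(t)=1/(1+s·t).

step 1 [1y] swap r/1=33/2467: DF=(1 − 33/2467·(0))/(1+33/2467) = 2467/2500 ≈ 0.986800
step 2 [2y] zero: DF = P = 9453/10000 ≈ 0.945300
step 3 [3y] bond c/1=1/25: DF=(52323/50000 − 1/25·(0.986800+0.945300))/(1+1/25) = 9319/10000 ≈ 0.931900
step 4 [4y] zero: DF = P = 9189/10000 ≈ 0.918900
step 5 [5y] bond c/1=3/80: DF=(21369/20000 − 3/80·(0.986800+0.945300+0.931900+0.918900))/(1+3/80) = 8931/10000 ≈ 0.893100
step 6 [6y] zero: DF = P = 4297/5000 ≈ 0.859400

1 1 2467/2500
2 2 9453/10000
3 3 9319/10000
4 4 9189/10000
5 5 8931/10000
6 6 4297/5000
s(1y) = (1/(2467/2500) − 1)/(1) = 33/2467 ≈ 1.3377%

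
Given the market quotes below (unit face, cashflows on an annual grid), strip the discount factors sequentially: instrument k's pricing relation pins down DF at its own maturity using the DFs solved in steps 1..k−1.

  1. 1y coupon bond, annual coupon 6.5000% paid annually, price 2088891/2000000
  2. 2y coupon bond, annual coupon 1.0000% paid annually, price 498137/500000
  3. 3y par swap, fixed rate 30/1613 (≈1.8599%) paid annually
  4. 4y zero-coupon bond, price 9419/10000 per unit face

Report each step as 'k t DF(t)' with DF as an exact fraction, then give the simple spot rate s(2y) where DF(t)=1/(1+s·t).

step 1 [1y] bond c/1=13/200: DF=(2088891/2000000 − 13/200·(0))/(1+13/200) = 9807/10000 ≈ 0.980700
step 2 [2y] bond c/1=1/100: DF=(498137/500000 − 1/100·(0.980700))/(1+1/100) = 9767/10000 ≈ 0.976700
step 3 [3y] swap r/1=30/1613: DF=(1 − 30/1613·(0.980700+0.976700))/(1+30/1613) = 473/500 ≈ 0.946000
step 4 [4y] zero: DF = P = 9419/10000 ≈ 0.941900

1 1 9807/10000
2 2 9767/10000
3 3 473/500
4 4 9419/10000
s(2y) = (1/(9767/10000) − 1)/(2) = 233/19534 ≈ 1.1928%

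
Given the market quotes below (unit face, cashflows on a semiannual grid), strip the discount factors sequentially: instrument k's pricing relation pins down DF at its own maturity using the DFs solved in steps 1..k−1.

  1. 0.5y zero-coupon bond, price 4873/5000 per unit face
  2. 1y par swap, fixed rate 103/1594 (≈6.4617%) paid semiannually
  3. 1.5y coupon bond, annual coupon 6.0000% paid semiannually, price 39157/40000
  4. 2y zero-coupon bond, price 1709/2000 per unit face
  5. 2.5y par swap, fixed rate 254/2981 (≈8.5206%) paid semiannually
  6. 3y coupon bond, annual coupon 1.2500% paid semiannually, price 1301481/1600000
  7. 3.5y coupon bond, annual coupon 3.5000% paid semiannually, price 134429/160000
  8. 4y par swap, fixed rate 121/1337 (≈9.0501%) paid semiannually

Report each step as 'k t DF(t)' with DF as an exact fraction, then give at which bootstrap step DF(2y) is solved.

1 1/2 4873/5000
2 1 4691/5000
3 3/2 8947/10000
4 2 1709/2000
5 5/2 1619/2000
6 3 3903/5000
7 7/2 3677/5000
8 4 279/400
DF(2y) is solved at step 4

step 1 [0.5y] zero: DF = P = 4873/5000 ≈ 0.974600
step 2 [1y] swap r/2=103/3188: DF=(1 − 103/3188·(0.974600))/(1+103/3188) = 4691/5000 ≈ 0.938200
step 3 [1.5y] bond c/2=3/100: DF=(39157/40000 − 3/100·(0.974600+0.938200))/(1+3/100) = 8947/10000 ≈ 0.894700
step 4 [2y] zero: DF = P = 1709/2000 ≈ 0.854500
step 5 [2.5y] swap r/2=127/2981: DF=(1 − 127/2981·(0.974600+0.938200+0.894700+0.854500))/(1+127/2981) = 1619/2000 ≈ 0.809500
step 6 [3y] bond c/2=1/160: DF=(1301481/1600000 − 1/160·(0.974600+0.938200+0.894700+0.854500+0.809500))/(1+1/160) = 3903/5000 ≈ 0.780600
step 7 [3.5y] bond c/2=7/400: DF=(134429/160000 − 7/400·(0.974600+0.938200+0.894700+0.854500+0.809500+0.780600))/(1+7/400) = 3677/5000 ≈ 0.735400
step 8 [4y] swap r/2=121/2674: DF=(1 − 121/2674·(0.974600+0.938200+0.894700+0.854500+0.809500+0.780600+0.735400))/(1+121/2674) = 279/400 ≈ 0.697500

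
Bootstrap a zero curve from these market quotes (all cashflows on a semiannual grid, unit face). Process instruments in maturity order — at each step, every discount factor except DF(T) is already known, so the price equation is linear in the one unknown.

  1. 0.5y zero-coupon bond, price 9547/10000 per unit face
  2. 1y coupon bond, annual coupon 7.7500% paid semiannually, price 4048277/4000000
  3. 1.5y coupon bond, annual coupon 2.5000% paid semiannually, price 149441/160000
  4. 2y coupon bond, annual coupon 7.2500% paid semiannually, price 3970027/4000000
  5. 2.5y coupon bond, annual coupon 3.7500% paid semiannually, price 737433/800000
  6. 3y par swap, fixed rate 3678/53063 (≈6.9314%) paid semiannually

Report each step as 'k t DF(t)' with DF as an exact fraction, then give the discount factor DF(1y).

1 1/2 9547/10000
2 1 9387/10000
3 3/2 8991/10000
4 2 8601/10000
5 5/2 1047/1250
6 3 8161/10000
DF(1y) = 9387/10000 ≈ 0.938700

step 1 [0.5y] zero: DF = P = 9547/10000 ≈ 0.954700
step 2 [1y] bond c/2=31/800: DF=(4048277/4000000 − 31/800·(0.954700))/(1+31/800) = 9387/10000 ≈ 0.938700
step 3 [1.5y] bond c/2=1/80: DF=(149441/160000 − 1/80·(0.954700+0.938700))/(1+1/80) = 8991/10000 ≈ 0.899100
step 4 [2y] bond c/2=29/800: DF=(3970027/4000000 − 29/800·(0.954700+0.938700+0.899100))/(1+29/800) = 8601/10000 ≈ 0.860100
step 5 [2.5y] bond c/2=3/160: DF=(737433/800000 − 3/160·(0.954700+0.938700+0.899100+0.860100))/(1+3/160) = 1047/1250 ≈ 0.837600
step 6 [3y] swap r/2=1839/53063: DF=(1 − 1839/53063·(0.954700+0.938700+0.899100+0.860100+0.837600))/(1+1839/53063) = 8161/10000 ≈ 0.816100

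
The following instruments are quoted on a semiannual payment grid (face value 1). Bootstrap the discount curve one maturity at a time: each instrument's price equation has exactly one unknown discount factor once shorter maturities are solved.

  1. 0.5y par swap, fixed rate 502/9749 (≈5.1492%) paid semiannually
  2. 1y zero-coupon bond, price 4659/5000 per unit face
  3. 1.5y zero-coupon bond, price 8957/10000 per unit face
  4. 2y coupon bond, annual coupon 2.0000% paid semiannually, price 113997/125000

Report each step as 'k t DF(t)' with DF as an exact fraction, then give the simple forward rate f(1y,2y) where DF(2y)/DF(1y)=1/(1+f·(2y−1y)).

1 1/2 9749/10000
2 1 4659/5000
3 3/2 8957/10000
4 2 547/625
f(1y,2y) = ((4659/5000)/(547/625) − 1)/(1) = 283/4376 ≈ 6.4671%

step 1 [0.5y] swap r/2=251/9749: DF=(1 − 251/9749·(0))/(1+251/9749) = 9749/10000 ≈ 0.974900
step 2 [1y] zero: DF = P = 4659/5000 ≈ 0.931800
step 3 [1.5y] zero: DF = P = 8957/10000 ≈ 0.895700
step 4 [2y] bond c/2=1/100: DF=(113997/125000 − 1/100·(0.974900+0.931800+0.895700))/(1+1/100) = 547/625 ≈ 0.875200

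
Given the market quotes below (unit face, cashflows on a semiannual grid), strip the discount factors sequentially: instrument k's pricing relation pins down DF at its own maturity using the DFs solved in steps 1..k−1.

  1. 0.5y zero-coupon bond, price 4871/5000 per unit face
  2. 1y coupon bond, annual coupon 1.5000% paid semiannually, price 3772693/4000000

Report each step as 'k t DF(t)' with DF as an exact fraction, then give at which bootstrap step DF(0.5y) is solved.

1 1/2 4871/5000
2 1 9289/10000
DF(0.5y) is solved at step 1

step 1 [0.5y] zero: DF = P = 4871/5000 ≈ 0.974200
step 2 [1y] bond c/2=3/400: DF=(3772693/4000000 − 3/400·(0.974200))/(1+3/400) = 9289/10000 ≈ 0.928900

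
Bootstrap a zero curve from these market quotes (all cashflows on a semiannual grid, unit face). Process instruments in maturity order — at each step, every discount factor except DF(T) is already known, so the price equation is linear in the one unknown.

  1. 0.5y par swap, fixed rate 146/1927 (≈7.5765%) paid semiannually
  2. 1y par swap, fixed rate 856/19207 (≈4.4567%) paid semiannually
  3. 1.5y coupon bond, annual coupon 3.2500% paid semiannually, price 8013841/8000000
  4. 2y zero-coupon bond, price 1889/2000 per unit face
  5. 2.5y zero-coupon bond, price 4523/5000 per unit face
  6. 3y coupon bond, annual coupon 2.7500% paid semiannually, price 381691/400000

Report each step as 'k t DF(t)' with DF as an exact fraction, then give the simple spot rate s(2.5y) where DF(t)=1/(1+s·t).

step 1 [0.5y] swap r/2=73/1927: DF=(1 − 73/1927·(0))/(1+73/1927) = 1927/2000 ≈ 0.963500
step 2 [1y] swap r/2=428/19207: DF=(1 − 428/19207·(0.963500))/(1+428/19207) = 2393/2500 ≈ 0.957200
step 3 [1.5y] bond c/2=13/800: DF=(8013841/8000000 − 13/800·(0.963500+0.957200))/(1+13/800) = 191/200 ≈ 0.955000
step 4 [2y] zero: DF = P = 1889/2000 ≈ 0.944500
step 5 [2.5y] zero: DF = P = 4523/5000 ≈ 0.904600
step 6 [3y] bond c/2=11/800: DF=(381691/400000 − 11/800·(0.963500+0.957200+0.955000+0.944500+0.904600))/(1+11/800) = 2193/2500 ≈ 0.877200

1 1/2 1927/2000
2 1 2393/2500
3 3/2 191/200
4 2 1889/2000
5 5/2 4523/5000
6 3 2193/2500
s(2.5y) = (1/(4523/5000) − 1)/(5/2) = 954/22615 ≈ 4.2184%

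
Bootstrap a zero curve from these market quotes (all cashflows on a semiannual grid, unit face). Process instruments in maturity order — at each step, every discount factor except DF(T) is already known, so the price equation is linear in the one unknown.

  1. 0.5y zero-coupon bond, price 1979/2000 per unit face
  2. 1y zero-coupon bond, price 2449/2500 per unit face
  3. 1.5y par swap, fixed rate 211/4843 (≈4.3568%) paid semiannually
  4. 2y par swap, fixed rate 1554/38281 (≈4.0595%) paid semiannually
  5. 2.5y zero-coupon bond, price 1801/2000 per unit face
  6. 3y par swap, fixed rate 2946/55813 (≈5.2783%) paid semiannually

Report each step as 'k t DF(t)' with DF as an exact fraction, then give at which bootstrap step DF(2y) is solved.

1 1/2 1979/2000
2 1 2449/2500
3 3/2 9367/10000
4 2 9223/10000
5 5/2 1801/2000
6 3 8527/10000
DF(2y) is solved at step 4

step 1 [0.5y] zero: DF = P = 1979/2000 ≈ 0.989500
step 2 [1y] zero: DF = P = 2449/2500 ≈ 0.979600
step 3 [1.5y] swap r/2=211/9686: DF=(1 − 211/9686·(0.989500+0.979600))/(1+211/9686) = 9367/10000 ≈ 0.936700
step 4 [2y] swap r/2=777/38281: DF=(1 − 777/38281·(0.989500+0.979600+0.936700))/(1+777/38281) = 9223/10000 ≈ 0.922300
step 5 [2.5y] zero: DF = P = 1801/2000 ≈ 0.900500
step 6 [3y] swap r/2=1473/55813: DF=(1 − 1473/55813·(0.989500+0.979600+0.936700+0.922300+0.900500))/(1+1473/55813) = 8527/10000 ≈ 0.852700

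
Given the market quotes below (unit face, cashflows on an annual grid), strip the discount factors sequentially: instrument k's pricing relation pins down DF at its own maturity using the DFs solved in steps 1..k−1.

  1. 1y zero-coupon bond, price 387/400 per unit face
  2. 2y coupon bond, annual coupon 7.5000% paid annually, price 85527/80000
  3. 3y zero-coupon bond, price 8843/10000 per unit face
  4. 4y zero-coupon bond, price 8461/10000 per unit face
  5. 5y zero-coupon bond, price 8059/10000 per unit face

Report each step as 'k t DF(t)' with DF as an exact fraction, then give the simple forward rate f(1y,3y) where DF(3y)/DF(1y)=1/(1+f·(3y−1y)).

step 1 [1y] zero: DF = P = 387/400 ≈ 0.967500
step 2 [2y] bond c/1=3/40: DF=(85527/80000 − 3/40·(0.967500))/(1+3/40) = 927/1000 ≈ 0.927000
step 3 [3y] zero: DF = P = 8843/10000 ≈ 0.884300
step 4 [4y] zero: DF = P = 8461/10000 ≈ 0.846100
step 5 [5y] zero: DF = P = 8059/10000 ≈ 0.805900

1 1 387/400
2 2 927/1000
3 3 8843/10000
4 4 8461/10000
5 5 8059/10000
f(1y,3y) = ((387/400)/(8843/10000) − 1)/(2) = 416/8843 ≈ 4.7043%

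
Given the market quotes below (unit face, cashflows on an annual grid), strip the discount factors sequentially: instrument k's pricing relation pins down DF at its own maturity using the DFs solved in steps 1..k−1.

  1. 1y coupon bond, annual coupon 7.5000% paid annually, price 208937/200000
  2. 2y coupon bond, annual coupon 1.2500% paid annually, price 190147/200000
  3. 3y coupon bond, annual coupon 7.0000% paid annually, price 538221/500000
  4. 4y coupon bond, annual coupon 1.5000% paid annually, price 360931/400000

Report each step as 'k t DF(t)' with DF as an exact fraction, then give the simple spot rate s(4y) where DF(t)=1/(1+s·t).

step 1 [1y] bond c/1=3/40: DF=(208937/200000 − 3/40·(0))/(1+3/40) = 4859/5000 ≈ 0.971800
step 2 [2y] bond c/1=1/80: DF=(190147/200000 − 1/80·(0.971800))/(1+1/80) = 927/1000 ≈ 0.927000
step 3 [3y] bond c/1=7/100: DF=(538221/500000 − 7/100·(0.971800+0.927000))/(1+7/100) = 4409/5000 ≈ 0.881800
step 4 [4y] bond c/1=3/200: DF=(360931/400000 − 3/200·(0.971800+0.927000+0.881800))/(1+3/200) = 8479/10000 ≈ 0.847900

1 1 4859/5000
2 2 927/1000
3 3 4409/5000
4 4 8479/10000
s(4y) = (1/(8479/10000) − 1)/(4) = 1521/33916 ≈ 4.4846%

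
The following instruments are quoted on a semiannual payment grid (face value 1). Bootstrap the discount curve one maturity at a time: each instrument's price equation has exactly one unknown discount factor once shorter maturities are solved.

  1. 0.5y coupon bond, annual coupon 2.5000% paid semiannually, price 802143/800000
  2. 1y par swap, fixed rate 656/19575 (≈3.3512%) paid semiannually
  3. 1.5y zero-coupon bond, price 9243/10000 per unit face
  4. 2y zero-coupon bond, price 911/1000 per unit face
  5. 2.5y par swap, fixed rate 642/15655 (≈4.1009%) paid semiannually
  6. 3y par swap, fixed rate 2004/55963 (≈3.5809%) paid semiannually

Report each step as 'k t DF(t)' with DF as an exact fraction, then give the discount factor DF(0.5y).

step 1 [0.5y] bond c/2=1/80: DF=(802143/800000 − 1/80·(0))/(1+1/80) = 9903/10000 ≈ 0.990300
step 2 [1y] swap r/2=328/19575: DF=(1 − 328/19575·(0.990300))/(1+328/19575) = 1209/1250 ≈ 0.967200
step 3 [1.5y] zero: DF = P = 9243/10000 ≈ 0.924300
step 4 [2y] zero: DF = P = 911/1000 ≈ 0.911000
step 5 [2.5y] swap r/2=321/15655: DF=(1 − 321/15655·(0.990300+0.967200+0.924300+0.911000))/(1+321/15655) = 9037/10000 ≈ 0.903700
step 6 [3y] swap r/2=1002/55963: DF=(1 − 1002/55963·(0.990300+0.967200+0.924300+0.911000+0.903700))/(1+1002/55963) = 4499/5000 ≈ 0.899800

1 1/2 9903/10000
2 1 1209/1250
3 3/2 9243/10000
4 2 911/1000
5 5/2 9037/10000
6 3 4499/5000
DF(0.5y) = 9903/10000 ≈ 0.990300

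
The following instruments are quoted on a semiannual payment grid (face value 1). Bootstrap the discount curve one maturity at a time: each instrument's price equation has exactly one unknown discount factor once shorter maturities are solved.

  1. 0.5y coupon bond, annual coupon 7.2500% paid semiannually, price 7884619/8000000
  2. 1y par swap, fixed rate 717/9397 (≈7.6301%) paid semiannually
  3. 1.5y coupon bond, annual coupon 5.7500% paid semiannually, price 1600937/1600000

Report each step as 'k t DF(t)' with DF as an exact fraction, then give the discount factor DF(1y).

1 1/2 9511/10000
2 1 9283/10000
3 3/2 9201/10000
DF(1y) = 9283/10000 ≈ 0.928300

step 1 [0.5y] bond c/2=29/800: DF=(7884619/8000000 − 29/800·(0))/(1+29/800) = 9511/10000 ≈ 0.951100
step 2 [1y] swap r/2=717/18794: DF=(1 − 717/18794·(0.951100))/(1+717/18794) = 9283/10000 ≈ 0.928300
step 3 [1.5y] bond c/2=23/800: DF=(1600937/1600000 − 23/800·(0.951100+0.928300))/(1+23/800) = 9201/10000 ≈ 0.920100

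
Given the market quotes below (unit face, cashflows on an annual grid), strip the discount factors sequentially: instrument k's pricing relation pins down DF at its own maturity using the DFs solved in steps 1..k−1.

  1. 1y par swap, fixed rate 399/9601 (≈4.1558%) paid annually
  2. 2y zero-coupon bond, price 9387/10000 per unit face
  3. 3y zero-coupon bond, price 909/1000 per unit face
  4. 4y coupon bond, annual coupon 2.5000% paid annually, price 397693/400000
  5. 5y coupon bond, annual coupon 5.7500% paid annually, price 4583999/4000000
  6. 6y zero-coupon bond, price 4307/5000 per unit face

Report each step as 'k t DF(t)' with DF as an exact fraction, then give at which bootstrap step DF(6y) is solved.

1 1 9601/10000
2 2 9387/10000
3 3 909/1000
4 4 1803/2000
5 5 441/500
6 6 4307/5000
DF(6y) is solved at step 6

step 1 [1y] swap r/1=399/9601: DF=(1 − 399/9601·(0))/(1+399/9601) = 9601/10000 ≈ 0.960100
step 2 [2y] zero: DF = P = 9387/10000 ≈ 0.938700
step 3 [3y] zero: DF = P = 909/1000 ≈ 0.909000
step 4 [4y] bond c/1=1/40: DF=(397693/400000 − 1/40·(0.960100+0.938700+0.909000))/(1+1/40) = 1803/2000 ≈ 0.901500
step 5 [5y] bond c/1=23/400: DF=(4583999/4000000 − 23/400·(0.960100+0.938700+0.909000+0.901500))/(1+23/400) = 441/500 ≈ 0.882000
step 6 [6y] zero: DF = P = 4307/5000 ≈ 0.861400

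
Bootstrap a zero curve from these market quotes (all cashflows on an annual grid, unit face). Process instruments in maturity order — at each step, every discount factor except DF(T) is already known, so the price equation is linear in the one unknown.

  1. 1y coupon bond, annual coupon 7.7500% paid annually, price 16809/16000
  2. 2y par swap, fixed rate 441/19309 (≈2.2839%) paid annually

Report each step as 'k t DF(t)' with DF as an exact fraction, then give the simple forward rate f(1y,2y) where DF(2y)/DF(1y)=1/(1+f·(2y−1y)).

1 1 39/40
2 2 9559/10000
f(1y,2y) = ((39/40)/(9559/10000) − 1)/(1) = 191/9559 ≈ 1.9981%

step 1 [1y] bond c/1=31/400: DF=(16809/16000 − 31/400·(0))/(1+31/400) = 39/40 ≈ 0.975000
step 2 [2y] swap r/1=441/19309: DF=(1 − 441/19309·(0.975000))/(1+441/19309) = 9559/10000 ≈ 0.955900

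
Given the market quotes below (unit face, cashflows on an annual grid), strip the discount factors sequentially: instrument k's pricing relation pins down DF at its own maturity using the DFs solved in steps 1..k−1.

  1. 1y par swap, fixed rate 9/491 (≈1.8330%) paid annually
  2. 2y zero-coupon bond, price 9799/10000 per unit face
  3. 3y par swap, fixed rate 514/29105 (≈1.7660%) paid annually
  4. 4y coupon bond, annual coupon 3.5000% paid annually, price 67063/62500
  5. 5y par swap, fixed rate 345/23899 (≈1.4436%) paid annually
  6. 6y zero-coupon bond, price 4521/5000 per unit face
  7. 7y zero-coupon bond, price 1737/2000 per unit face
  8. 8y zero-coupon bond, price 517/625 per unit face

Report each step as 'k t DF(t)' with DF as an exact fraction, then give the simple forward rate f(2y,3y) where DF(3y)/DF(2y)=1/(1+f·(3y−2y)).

1 1 491/500
2 2 9799/10000
3 3 4743/5000
4 4 9383/10000
5 5 931/1000
6 6 4521/5000
7 7 1737/2000
8 8 517/625
f(2y,3y) = ((9799/10000)/(4743/5000) − 1)/(1) = 313/9486 ≈ 3.2996%

step 1 [1y] swap r/1=9/491: DF=(1 − 9/491·(0))/(1+9/491) = 491/500 ≈ 0.982000
step 2 [2y] zero: DF = P = 9799/10000 ≈ 0.979900
step 3 [3y] swap r/1=514/29105: DF=(1 − 514/29105·(0.982000+0.979900))/(1+514/29105) = 4743/5000 ≈ 0.948600
step 4 [4y] bond c/1=7/200: DF=(67063/62500 − 7/200·(0.982000+0.979900+0.948600))/(1+7/200) = 9383/10000 ≈ 0.938300
step 5 [5y] swap r/1=345/23899: DF=(1 − 345/23899·(0.982000+0.979900+0.948600+0.938300))/(1+345/23899) = 931/1000 ≈ 0.931000
step 6 [6y] zero: DF = P = 4521/5000 ≈ 0.904200
step 7 [7y] zero: DF = P = 1737/2000 ≈ 0.868500
step 8 [8y] zero: DF = P = 517/625 ≈ 0.827200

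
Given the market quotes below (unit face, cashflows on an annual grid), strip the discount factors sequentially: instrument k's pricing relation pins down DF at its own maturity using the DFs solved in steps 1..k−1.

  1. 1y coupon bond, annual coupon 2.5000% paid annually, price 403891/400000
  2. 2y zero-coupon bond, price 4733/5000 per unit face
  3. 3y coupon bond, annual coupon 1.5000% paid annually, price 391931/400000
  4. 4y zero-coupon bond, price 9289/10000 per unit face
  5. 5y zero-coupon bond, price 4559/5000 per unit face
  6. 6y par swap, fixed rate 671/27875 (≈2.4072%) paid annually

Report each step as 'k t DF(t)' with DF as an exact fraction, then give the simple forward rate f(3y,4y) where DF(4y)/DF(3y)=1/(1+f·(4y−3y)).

1 1 9851/10000
2 2 4733/5000
3 3 1171/1250
4 4 9289/10000
5 5 4559/5000
6 6 4329/5000
f(3y,4y) = ((1171/1250)/(9289/10000) − 1)/(1) = 79/9289 ≈ 0.8505%

step 1 [1y] bond c/1=1/40: DF=(403891/400000 − 1/40·(0))/(1+1/40) = 9851/10000 ≈ 0.985100
step 2 [2y] zero: DF = P = 4733/5000 ≈ 0.946600
step 3 [3y] bond c/1=3/200: DF=(391931/400000 − 3/200·(0.985100+0.946600))/(1+3/200) = 1171/1250 ≈ 0.936800
step 4 [4y] zero: DF = P = 9289/10000 ≈ 0.928900
step 5 [5y] zero: DF = P = 4559/5000 ≈ 0.911800
step 6 [6y] swap r/1=671/27875: DF=(1 − 671/27875·(0.985100+0.946600+0.936800+0.928900+0.911800))/(1+671/27875) = 4329/5000 ≈ 0.865800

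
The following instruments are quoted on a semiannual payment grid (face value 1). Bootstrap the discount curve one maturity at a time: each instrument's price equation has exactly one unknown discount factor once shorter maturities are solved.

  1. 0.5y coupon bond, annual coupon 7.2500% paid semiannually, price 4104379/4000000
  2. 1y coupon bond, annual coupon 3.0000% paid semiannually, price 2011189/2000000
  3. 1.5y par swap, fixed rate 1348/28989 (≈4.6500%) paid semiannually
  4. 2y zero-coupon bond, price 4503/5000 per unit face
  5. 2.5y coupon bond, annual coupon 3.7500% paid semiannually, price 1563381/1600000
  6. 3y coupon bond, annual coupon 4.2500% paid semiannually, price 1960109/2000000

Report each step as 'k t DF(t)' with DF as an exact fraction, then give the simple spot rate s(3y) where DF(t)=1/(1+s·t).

1 1/2 4951/5000
2 1 9761/10000
3 3/2 4663/5000
4 2 4503/5000
5 5/2 2223/2500
6 3 8621/10000
s(3y) = (1/(8621/10000) − 1)/(3) = 1379/25863 ≈ 5.3319%

step 1 [0.5y] bond c/2=29/800: DF=(4104379/4000000 − 29/800·(0))/(1+29/800) = 4951/5000 ≈ 0.990200
step 2 [1y] bond c/2=3/200: DF=(2011189/2000000 − 3/200·(0.990200))/(1+3/200) = 9761/10000 ≈ 0.976100
step 3 [1.5y] swap r/2=674/28989: DF=(1 − 674/28989·(0.990200+0.976100))/(1+674/28989) = 4663/5000 ≈ 0.932600
step 4 [2y] zero: DF = P = 4503/5000 ≈ 0.900600
step 5 [2.5y] bond c/2=3/160: DF=(1563381/1600000 − 3/160·(0.990200+0.976100+0.932600+0.900600))/(1+3/160) = 2223/2500 ≈ 0.889200
step 6 [3y] bond c/2=17/800: DF=(1960109/2000000 − 17/800·(0.990200+0.976100+0.932600+0.900600+0.889200))/(1+17/800) = 8621/10000 ≈ 0.862100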